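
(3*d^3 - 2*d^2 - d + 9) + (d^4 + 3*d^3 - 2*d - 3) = d^4 + 6*d^3 - 2*d^2 - 3*d + 6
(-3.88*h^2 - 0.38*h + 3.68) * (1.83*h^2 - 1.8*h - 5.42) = -7.1004*h^4 + 6.2886*h^3 + 28.448*h^2 - 4.5644*h - 19.9456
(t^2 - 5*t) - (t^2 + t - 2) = 2 - 6*t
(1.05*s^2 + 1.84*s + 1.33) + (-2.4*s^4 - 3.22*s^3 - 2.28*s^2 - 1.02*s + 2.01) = -2.4*s^4 - 3.22*s^3 - 1.23*s^2 + 0.82*s + 3.34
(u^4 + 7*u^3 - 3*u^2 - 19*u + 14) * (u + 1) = u^5 + 8*u^4 + 4*u^3 - 22*u^2 - 5*u + 14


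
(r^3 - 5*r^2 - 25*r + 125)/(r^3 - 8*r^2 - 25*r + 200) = (r - 5)/(r - 8)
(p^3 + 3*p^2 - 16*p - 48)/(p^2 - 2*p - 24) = (p^2 - p - 12)/(p - 6)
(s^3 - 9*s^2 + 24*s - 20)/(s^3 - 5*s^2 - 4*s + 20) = (s - 2)/(s + 2)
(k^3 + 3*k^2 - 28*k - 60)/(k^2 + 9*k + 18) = (k^2 - 3*k - 10)/(k + 3)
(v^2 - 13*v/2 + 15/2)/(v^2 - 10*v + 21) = (2*v^2 - 13*v + 15)/(2*(v^2 - 10*v + 21))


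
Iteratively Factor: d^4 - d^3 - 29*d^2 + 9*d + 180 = (d - 5)*(d^3 + 4*d^2 - 9*d - 36) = (d - 5)*(d + 4)*(d^2 - 9) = (d - 5)*(d + 3)*(d + 4)*(d - 3)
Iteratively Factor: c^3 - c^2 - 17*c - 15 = (c + 3)*(c^2 - 4*c - 5) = (c + 1)*(c + 3)*(c - 5)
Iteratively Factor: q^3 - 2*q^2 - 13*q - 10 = (q - 5)*(q^2 + 3*q + 2) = (q - 5)*(q + 1)*(q + 2)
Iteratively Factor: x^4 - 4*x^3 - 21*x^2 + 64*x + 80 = (x - 4)*(x^3 - 21*x - 20) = (x - 4)*(x + 1)*(x^2 - x - 20) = (x - 5)*(x - 4)*(x + 1)*(x + 4)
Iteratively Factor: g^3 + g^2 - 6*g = (g + 3)*(g^2 - 2*g) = (g - 2)*(g + 3)*(g)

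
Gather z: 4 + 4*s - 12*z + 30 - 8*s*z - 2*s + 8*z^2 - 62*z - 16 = 2*s + 8*z^2 + z*(-8*s - 74) + 18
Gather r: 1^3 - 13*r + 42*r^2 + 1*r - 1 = 42*r^2 - 12*r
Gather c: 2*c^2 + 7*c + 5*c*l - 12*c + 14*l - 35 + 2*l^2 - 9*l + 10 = 2*c^2 + c*(5*l - 5) + 2*l^2 + 5*l - 25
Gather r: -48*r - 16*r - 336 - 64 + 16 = -64*r - 384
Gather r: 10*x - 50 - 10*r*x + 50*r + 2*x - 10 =r*(50 - 10*x) + 12*x - 60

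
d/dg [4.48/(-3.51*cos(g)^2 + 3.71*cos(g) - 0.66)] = (16.6208 - 31.4496*cos(g))*sin(g)/(3.51*cos(g)^2 - 3.71*cos(g) + 0.66)^2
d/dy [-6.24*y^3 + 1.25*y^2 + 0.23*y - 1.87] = -18.72*y^2 + 2.5*y + 0.23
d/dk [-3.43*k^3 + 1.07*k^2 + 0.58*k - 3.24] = -10.29*k^2 + 2.14*k + 0.58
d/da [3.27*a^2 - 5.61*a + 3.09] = 6.54*a - 5.61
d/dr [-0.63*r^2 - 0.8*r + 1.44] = -1.26*r - 0.8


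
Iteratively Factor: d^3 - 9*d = (d + 3)*(d^2 - 3*d) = (d - 3)*(d + 3)*(d)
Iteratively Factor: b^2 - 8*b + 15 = (b - 3)*(b - 5)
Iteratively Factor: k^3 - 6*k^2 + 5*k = (k - 5)*(k^2 - k) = (k - 5)*(k - 1)*(k)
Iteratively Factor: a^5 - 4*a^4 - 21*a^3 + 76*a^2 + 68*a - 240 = (a - 5)*(a^4 + a^3 - 16*a^2 - 4*a + 48) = (a - 5)*(a + 4)*(a^3 - 3*a^2 - 4*a + 12) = (a - 5)*(a - 3)*(a + 4)*(a^2 - 4) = (a - 5)*(a - 3)*(a - 2)*(a + 4)*(a + 2)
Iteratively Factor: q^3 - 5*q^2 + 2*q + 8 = (q - 4)*(q^2 - q - 2) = (q - 4)*(q + 1)*(q - 2)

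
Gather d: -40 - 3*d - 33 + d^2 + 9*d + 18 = d^2 + 6*d - 55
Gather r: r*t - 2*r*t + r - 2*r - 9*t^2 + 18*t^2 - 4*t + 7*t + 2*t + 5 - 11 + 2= r*(-t - 1) + 9*t^2 + 5*t - 4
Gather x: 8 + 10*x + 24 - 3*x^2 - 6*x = -3*x^2 + 4*x + 32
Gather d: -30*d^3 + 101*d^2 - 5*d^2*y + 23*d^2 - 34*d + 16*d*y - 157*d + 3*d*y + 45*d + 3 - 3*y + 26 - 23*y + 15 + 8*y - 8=-30*d^3 + d^2*(124 - 5*y) + d*(19*y - 146) - 18*y + 36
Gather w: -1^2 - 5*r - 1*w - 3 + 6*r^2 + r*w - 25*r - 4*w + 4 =6*r^2 - 30*r + w*(r - 5)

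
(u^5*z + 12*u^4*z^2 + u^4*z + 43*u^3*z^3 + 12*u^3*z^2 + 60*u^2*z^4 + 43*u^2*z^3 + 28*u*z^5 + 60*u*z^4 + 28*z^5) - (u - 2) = u^5*z + 12*u^4*z^2 + u^4*z + 43*u^3*z^3 + 12*u^3*z^2 + 60*u^2*z^4 + 43*u^2*z^3 + 28*u*z^5 + 60*u*z^4 - u + 28*z^5 + 2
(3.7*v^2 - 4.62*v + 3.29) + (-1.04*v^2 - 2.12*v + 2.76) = 2.66*v^2 - 6.74*v + 6.05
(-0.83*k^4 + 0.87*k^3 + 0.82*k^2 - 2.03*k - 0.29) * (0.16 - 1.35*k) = 1.1205*k^5 - 1.3073*k^4 - 0.9678*k^3 + 2.8717*k^2 + 0.0667*k - 0.0464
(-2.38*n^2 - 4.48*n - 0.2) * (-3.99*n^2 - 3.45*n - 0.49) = 9.4962*n^4 + 26.0862*n^3 + 17.4202*n^2 + 2.8852*n + 0.098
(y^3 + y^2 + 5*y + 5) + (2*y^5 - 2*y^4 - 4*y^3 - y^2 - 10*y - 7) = 2*y^5 - 2*y^4 - 3*y^3 - 5*y - 2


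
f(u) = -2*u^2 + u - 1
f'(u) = 1 - 4*u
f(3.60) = -23.32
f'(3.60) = -13.40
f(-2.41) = -15.03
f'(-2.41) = 10.64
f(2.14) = -8.02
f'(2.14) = -7.56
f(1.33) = -3.21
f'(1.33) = -4.32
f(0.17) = -0.89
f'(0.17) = 0.32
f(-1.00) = -4.00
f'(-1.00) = 5.00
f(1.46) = -3.80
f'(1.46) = -4.84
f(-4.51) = -46.19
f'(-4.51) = 19.04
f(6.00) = -67.00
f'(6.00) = -23.00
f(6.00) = -67.00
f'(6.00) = -23.00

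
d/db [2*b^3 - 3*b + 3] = 6*b^2 - 3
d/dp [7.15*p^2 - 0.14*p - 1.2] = 14.3*p - 0.14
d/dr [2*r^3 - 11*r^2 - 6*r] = 6*r^2 - 22*r - 6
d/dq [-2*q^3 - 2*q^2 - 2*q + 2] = -6*q^2 - 4*q - 2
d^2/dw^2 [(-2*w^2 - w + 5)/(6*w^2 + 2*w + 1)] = 4*(-6*w^3 + 288*w^2 + 99*w - 5)/(216*w^6 + 216*w^5 + 180*w^4 + 80*w^3 + 30*w^2 + 6*w + 1)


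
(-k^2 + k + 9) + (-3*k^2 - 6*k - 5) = -4*k^2 - 5*k + 4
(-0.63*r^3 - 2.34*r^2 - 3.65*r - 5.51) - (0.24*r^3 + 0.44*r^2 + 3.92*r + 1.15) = -0.87*r^3 - 2.78*r^2 - 7.57*r - 6.66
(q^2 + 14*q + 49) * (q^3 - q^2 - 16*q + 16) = q^5 + 13*q^4 + 19*q^3 - 257*q^2 - 560*q + 784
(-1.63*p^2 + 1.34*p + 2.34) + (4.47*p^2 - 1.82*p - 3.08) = 2.84*p^2 - 0.48*p - 0.74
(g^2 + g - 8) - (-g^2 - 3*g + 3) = 2*g^2 + 4*g - 11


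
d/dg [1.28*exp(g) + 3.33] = 1.28*exp(g)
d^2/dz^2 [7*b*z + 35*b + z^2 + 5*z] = 2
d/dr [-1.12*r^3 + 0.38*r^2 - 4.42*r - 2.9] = -3.36*r^2 + 0.76*r - 4.42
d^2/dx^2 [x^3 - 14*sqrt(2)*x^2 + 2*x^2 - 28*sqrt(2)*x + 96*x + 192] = 6*x - 28*sqrt(2) + 4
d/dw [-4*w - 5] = -4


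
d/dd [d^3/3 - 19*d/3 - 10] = d^2 - 19/3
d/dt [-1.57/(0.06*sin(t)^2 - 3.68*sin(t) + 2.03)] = (0.1884*sin(t) - 5.7776)*cos(t)/(0.06*sin(t)^2 - 3.68*sin(t) + 2.03)^2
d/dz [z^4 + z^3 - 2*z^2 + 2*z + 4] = 4*z^3 + 3*z^2 - 4*z + 2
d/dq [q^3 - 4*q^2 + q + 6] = 3*q^2 - 8*q + 1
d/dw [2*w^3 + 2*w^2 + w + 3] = 6*w^2 + 4*w + 1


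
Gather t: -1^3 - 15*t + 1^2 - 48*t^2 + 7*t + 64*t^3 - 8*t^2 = 64*t^3 - 56*t^2 - 8*t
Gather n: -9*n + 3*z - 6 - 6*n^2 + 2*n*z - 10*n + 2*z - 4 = -6*n^2 + n*(2*z - 19) + 5*z - 10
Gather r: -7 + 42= 35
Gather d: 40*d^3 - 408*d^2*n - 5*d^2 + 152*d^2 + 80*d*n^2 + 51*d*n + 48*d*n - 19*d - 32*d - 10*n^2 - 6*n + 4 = 40*d^3 + d^2*(147 - 408*n) + d*(80*n^2 + 99*n - 51) - 10*n^2 - 6*n + 4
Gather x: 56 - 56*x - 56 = -56*x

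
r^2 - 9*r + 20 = (r - 5)*(r - 4)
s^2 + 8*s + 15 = (s + 3)*(s + 5)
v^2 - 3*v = v*(v - 3)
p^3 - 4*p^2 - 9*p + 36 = (p - 4)*(p - 3)*(p + 3)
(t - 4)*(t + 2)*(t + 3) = t^3 + t^2 - 14*t - 24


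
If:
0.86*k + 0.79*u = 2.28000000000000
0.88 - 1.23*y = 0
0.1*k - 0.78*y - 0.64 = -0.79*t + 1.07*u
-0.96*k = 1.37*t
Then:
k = 6.03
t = -4.22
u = -3.67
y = 0.72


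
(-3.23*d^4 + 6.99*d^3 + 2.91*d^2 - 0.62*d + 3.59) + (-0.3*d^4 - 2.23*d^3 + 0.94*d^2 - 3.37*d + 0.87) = -3.53*d^4 + 4.76*d^3 + 3.85*d^2 - 3.99*d + 4.46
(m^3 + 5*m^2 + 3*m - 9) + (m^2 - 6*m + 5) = m^3 + 6*m^2 - 3*m - 4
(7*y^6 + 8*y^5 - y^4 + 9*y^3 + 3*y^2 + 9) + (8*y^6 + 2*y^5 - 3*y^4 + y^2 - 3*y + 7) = 15*y^6 + 10*y^5 - 4*y^4 + 9*y^3 + 4*y^2 - 3*y + 16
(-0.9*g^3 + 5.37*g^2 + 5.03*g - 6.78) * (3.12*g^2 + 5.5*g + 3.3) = -2.808*g^5 + 11.8044*g^4 + 42.2586*g^3 + 24.2324*g^2 - 20.691*g - 22.374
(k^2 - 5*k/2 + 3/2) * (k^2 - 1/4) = k^4 - 5*k^3/2 + 5*k^2/4 + 5*k/8 - 3/8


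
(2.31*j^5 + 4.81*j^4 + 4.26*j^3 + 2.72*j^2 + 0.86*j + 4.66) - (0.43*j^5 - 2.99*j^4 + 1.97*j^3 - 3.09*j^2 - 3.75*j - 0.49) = 1.88*j^5 + 7.8*j^4 + 2.29*j^3 + 5.81*j^2 + 4.61*j + 5.15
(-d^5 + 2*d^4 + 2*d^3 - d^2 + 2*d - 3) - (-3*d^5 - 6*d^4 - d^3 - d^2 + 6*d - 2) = 2*d^5 + 8*d^4 + 3*d^3 - 4*d - 1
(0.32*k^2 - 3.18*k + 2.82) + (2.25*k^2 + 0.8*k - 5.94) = 2.57*k^2 - 2.38*k - 3.12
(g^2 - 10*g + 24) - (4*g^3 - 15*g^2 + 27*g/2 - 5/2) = -4*g^3 + 16*g^2 - 47*g/2 + 53/2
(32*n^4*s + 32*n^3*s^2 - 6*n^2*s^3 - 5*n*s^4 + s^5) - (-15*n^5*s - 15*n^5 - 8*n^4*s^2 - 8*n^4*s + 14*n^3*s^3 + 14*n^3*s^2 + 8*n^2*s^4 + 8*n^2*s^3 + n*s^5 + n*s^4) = 15*n^5*s + 15*n^5 + 8*n^4*s^2 + 40*n^4*s - 14*n^3*s^3 + 18*n^3*s^2 - 8*n^2*s^4 - 14*n^2*s^3 - n*s^5 - 6*n*s^4 + s^5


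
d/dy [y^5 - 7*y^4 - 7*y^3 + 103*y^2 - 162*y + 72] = 5*y^4 - 28*y^3 - 21*y^2 + 206*y - 162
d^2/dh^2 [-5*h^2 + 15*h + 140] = -10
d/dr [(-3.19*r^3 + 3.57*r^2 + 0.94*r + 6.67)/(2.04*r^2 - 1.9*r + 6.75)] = (-6.5076*r^4 + 12.122*r^3 - 73.2981*r^2 + 20.9814*r + 19.018)/(4.1616*r^4 - 7.752*r^3 + 31.15*r^2 - 25.65*r + 45.5625)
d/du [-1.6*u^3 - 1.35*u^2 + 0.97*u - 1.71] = -4.8*u^2 - 2.7*u + 0.97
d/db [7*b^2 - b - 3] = 14*b - 1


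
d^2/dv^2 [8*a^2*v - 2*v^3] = -12*v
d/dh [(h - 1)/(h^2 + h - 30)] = (h^2 + h - (h - 1)*(2*h + 1) - 30)/(h^2 + h - 30)^2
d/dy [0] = 0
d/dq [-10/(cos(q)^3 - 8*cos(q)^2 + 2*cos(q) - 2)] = 10*(-3*cos(q)^2 + 16*cos(q) - 2)*sin(q)/(cos(q)^3 - 8*cos(q)^2 + 2*cos(q) - 2)^2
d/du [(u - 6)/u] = 6/u^2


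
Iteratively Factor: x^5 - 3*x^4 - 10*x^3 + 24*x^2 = (x)*(x^4 - 3*x^3 - 10*x^2 + 24*x) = x^2*(x^3 - 3*x^2 - 10*x + 24) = x^2*(x - 2)*(x^2 - x - 12) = x^2*(x - 4)*(x - 2)*(x + 3)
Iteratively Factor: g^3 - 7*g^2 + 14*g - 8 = (g - 1)*(g^2 - 6*g + 8) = (g - 4)*(g - 1)*(g - 2)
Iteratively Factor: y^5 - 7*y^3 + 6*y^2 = (y - 1)*(y^4 + y^3 - 6*y^2) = (y - 1)*(y + 3)*(y^3 - 2*y^2) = y*(y - 1)*(y + 3)*(y^2 - 2*y) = y*(y - 2)*(y - 1)*(y + 3)*(y)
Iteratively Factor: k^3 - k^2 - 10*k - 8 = (k + 1)*(k^2 - 2*k - 8) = (k - 4)*(k + 1)*(k + 2)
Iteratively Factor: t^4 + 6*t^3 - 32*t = (t - 2)*(t^3 + 8*t^2 + 16*t) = (t - 2)*(t + 4)*(t^2 + 4*t) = t*(t - 2)*(t + 4)*(t + 4)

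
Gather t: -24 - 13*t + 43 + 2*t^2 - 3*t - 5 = 2*t^2 - 16*t + 14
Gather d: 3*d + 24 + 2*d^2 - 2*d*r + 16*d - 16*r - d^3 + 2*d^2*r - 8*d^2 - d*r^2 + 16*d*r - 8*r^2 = -d^3 + d^2*(2*r - 6) + d*(-r^2 + 14*r + 19) - 8*r^2 - 16*r + 24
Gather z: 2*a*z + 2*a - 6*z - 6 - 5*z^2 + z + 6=2*a - 5*z^2 + z*(2*a - 5)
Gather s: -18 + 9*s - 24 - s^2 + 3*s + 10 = -s^2 + 12*s - 32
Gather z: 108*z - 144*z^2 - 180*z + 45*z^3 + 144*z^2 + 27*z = 45*z^3 - 45*z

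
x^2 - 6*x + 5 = (x - 5)*(x - 1)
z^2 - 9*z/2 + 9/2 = (z - 3)*(z - 3/2)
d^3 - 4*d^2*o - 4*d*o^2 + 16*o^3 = (d - 4*o)*(d - 2*o)*(d + 2*o)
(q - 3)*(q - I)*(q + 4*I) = q^3 - 3*q^2 + 3*I*q^2 + 4*q - 9*I*q - 12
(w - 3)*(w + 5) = w^2 + 2*w - 15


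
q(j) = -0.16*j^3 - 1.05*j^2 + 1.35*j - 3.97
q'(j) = -0.48*j^2 - 2.1*j + 1.35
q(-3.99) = -15.91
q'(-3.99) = 2.09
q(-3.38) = -14.35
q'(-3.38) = 2.96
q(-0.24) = -4.35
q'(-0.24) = 1.83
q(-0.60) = -5.12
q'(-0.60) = 2.44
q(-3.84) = -15.58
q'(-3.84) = 2.34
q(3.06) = -14.26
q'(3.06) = -9.57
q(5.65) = -58.72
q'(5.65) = -25.84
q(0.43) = -3.60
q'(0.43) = 0.36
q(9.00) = -193.51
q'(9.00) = -56.43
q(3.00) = -13.69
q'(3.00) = -9.27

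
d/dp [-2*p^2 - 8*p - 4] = -4*p - 8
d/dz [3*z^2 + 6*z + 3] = 6*z + 6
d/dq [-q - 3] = -1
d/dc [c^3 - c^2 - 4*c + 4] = 3*c^2 - 2*c - 4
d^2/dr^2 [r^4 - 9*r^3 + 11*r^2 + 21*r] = 12*r^2 - 54*r + 22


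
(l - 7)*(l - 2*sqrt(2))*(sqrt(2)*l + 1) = sqrt(2)*l^3 - 7*sqrt(2)*l^2 - 3*l^2 - 2*sqrt(2)*l + 21*l + 14*sqrt(2)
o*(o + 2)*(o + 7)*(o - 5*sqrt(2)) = o^4 - 5*sqrt(2)*o^3 + 9*o^3 - 45*sqrt(2)*o^2 + 14*o^2 - 70*sqrt(2)*o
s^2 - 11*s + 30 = (s - 6)*(s - 5)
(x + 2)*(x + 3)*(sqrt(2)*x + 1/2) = sqrt(2)*x^3 + x^2/2 + 5*sqrt(2)*x^2 + 5*x/2 + 6*sqrt(2)*x + 3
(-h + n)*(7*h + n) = -7*h^2 + 6*h*n + n^2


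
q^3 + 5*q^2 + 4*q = q*(q + 1)*(q + 4)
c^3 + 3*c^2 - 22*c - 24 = (c - 4)*(c + 1)*(c + 6)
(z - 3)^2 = z^2 - 6*z + 9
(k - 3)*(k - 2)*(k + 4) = k^3 - k^2 - 14*k + 24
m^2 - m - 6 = (m - 3)*(m + 2)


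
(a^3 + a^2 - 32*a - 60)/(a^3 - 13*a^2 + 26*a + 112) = (a^2 - a - 30)/(a^2 - 15*a + 56)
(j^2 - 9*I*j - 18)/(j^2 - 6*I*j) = (j - 3*I)/j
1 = 1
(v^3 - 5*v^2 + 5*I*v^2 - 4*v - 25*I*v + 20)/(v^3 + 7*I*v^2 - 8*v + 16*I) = (v^2 + v*(-5 + I) - 5*I)/(v^2 + 3*I*v + 4)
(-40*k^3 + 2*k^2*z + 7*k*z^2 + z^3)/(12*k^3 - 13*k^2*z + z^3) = (-10*k^2 + 3*k*z + z^2)/(3*k^2 - 4*k*z + z^2)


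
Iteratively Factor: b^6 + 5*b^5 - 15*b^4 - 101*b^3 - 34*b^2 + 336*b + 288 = (b + 3)*(b^5 + 2*b^4 - 21*b^3 - 38*b^2 + 80*b + 96) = (b - 4)*(b + 3)*(b^4 + 6*b^3 + 3*b^2 - 26*b - 24) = (b - 4)*(b + 1)*(b + 3)*(b^3 + 5*b^2 - 2*b - 24) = (b - 4)*(b + 1)*(b + 3)*(b + 4)*(b^2 + b - 6) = (b - 4)*(b - 2)*(b + 1)*(b + 3)*(b + 4)*(b + 3)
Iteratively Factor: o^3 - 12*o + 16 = (o + 4)*(o^2 - 4*o + 4) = (o - 2)*(o + 4)*(o - 2)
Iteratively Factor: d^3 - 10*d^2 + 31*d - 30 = (d - 3)*(d^2 - 7*d + 10) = (d - 3)*(d - 2)*(d - 5)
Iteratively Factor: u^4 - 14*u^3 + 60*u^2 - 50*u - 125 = (u - 5)*(u^3 - 9*u^2 + 15*u + 25) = (u - 5)^2*(u^2 - 4*u - 5) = (u - 5)^2*(u + 1)*(u - 5)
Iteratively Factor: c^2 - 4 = (c - 2)*(c + 2)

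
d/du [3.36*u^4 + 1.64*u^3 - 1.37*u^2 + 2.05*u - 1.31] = 13.44*u^3 + 4.92*u^2 - 2.74*u + 2.05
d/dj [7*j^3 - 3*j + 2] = 21*j^2 - 3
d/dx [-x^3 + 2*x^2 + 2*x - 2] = -3*x^2 + 4*x + 2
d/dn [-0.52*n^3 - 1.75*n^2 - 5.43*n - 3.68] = -1.56*n^2 - 3.5*n - 5.43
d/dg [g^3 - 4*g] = 3*g^2 - 4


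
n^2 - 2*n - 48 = (n - 8)*(n + 6)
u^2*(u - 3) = u^3 - 3*u^2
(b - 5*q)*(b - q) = b^2 - 6*b*q + 5*q^2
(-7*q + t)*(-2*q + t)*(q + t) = 14*q^3 + 5*q^2*t - 8*q*t^2 + t^3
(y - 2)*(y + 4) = y^2 + 2*y - 8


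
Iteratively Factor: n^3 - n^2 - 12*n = (n)*(n^2 - n - 12) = n*(n + 3)*(n - 4)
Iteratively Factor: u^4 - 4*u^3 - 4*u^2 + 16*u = (u - 2)*(u^3 - 2*u^2 - 8*u) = (u - 4)*(u - 2)*(u^2 + 2*u) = u*(u - 4)*(u - 2)*(u + 2)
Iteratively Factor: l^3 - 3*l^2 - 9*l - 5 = (l - 5)*(l^2 + 2*l + 1) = (l - 5)*(l + 1)*(l + 1)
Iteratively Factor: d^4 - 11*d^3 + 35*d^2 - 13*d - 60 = (d + 1)*(d^3 - 12*d^2 + 47*d - 60) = (d - 4)*(d + 1)*(d^2 - 8*d + 15) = (d - 4)*(d - 3)*(d + 1)*(d - 5)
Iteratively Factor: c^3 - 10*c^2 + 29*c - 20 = (c - 5)*(c^2 - 5*c + 4) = (c - 5)*(c - 1)*(c - 4)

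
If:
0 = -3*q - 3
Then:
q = -1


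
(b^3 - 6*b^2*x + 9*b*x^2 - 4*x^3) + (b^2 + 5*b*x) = b^3 - 6*b^2*x + b^2 + 9*b*x^2 + 5*b*x - 4*x^3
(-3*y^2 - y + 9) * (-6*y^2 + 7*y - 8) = 18*y^4 - 15*y^3 - 37*y^2 + 71*y - 72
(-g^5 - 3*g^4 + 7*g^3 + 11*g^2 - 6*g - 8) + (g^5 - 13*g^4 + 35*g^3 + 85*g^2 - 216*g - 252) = -16*g^4 + 42*g^3 + 96*g^2 - 222*g - 260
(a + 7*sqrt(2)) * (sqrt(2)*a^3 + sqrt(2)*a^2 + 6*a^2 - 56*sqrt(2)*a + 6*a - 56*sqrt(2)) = sqrt(2)*a^4 + sqrt(2)*a^3 + 20*a^3 - 14*sqrt(2)*a^2 + 20*a^2 - 784*a - 14*sqrt(2)*a - 784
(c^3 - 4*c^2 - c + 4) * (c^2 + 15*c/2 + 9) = c^5 + 7*c^4/2 - 22*c^3 - 79*c^2/2 + 21*c + 36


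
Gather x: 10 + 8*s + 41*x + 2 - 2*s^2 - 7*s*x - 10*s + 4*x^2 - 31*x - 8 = -2*s^2 - 2*s + 4*x^2 + x*(10 - 7*s) + 4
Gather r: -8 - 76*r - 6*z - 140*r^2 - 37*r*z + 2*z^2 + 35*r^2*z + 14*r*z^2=r^2*(35*z - 140) + r*(14*z^2 - 37*z - 76) + 2*z^2 - 6*z - 8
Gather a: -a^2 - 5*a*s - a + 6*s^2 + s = -a^2 + a*(-5*s - 1) + 6*s^2 + s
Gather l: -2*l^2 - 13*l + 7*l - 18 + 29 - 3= -2*l^2 - 6*l + 8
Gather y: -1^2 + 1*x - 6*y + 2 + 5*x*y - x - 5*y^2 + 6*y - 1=5*x*y - 5*y^2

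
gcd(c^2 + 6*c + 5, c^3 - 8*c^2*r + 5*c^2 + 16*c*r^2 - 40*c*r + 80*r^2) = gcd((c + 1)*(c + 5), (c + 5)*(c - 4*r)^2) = c + 5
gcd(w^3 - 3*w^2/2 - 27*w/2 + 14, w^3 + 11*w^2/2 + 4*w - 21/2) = w^2 + 5*w/2 - 7/2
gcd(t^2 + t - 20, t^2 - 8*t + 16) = t - 4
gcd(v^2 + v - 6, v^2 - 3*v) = 1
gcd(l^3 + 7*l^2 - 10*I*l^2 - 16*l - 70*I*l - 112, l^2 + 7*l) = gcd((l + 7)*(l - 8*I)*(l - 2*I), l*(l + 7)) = l + 7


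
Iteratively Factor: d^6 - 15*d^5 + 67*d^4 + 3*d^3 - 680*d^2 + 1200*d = (d)*(d^5 - 15*d^4 + 67*d^3 + 3*d^2 - 680*d + 1200) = d*(d - 4)*(d^4 - 11*d^3 + 23*d^2 + 95*d - 300) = d*(d - 5)*(d - 4)*(d^3 - 6*d^2 - 7*d + 60) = d*(d - 5)*(d - 4)*(d + 3)*(d^2 - 9*d + 20) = d*(d - 5)^2*(d - 4)*(d + 3)*(d - 4)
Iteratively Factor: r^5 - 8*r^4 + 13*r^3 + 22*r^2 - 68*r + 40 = (r - 5)*(r^4 - 3*r^3 - 2*r^2 + 12*r - 8) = (r - 5)*(r - 1)*(r^3 - 2*r^2 - 4*r + 8) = (r - 5)*(r - 2)*(r - 1)*(r^2 - 4) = (r - 5)*(r - 2)^2*(r - 1)*(r + 2)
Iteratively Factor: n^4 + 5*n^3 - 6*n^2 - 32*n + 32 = (n - 2)*(n^3 + 7*n^2 + 8*n - 16) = (n - 2)*(n + 4)*(n^2 + 3*n - 4) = (n - 2)*(n - 1)*(n + 4)*(n + 4)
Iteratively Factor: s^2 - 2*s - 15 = (s + 3)*(s - 5)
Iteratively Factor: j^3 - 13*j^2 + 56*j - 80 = (j - 4)*(j^2 - 9*j + 20) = (j - 5)*(j - 4)*(j - 4)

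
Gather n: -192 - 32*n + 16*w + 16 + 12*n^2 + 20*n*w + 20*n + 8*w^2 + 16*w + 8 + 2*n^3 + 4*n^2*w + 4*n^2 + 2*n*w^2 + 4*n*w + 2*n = 2*n^3 + n^2*(4*w + 16) + n*(2*w^2 + 24*w - 10) + 8*w^2 + 32*w - 168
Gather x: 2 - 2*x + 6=8 - 2*x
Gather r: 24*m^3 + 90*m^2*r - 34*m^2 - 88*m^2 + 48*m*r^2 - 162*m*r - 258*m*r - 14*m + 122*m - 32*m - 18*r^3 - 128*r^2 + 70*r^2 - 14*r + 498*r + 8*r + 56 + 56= 24*m^3 - 122*m^2 + 76*m - 18*r^3 + r^2*(48*m - 58) + r*(90*m^2 - 420*m + 492) + 112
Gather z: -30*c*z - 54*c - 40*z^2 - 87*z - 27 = -54*c - 40*z^2 + z*(-30*c - 87) - 27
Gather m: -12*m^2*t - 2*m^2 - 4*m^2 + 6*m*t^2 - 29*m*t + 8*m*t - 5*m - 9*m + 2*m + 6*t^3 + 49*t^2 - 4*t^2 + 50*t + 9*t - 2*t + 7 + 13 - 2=m^2*(-12*t - 6) + m*(6*t^2 - 21*t - 12) + 6*t^3 + 45*t^2 + 57*t + 18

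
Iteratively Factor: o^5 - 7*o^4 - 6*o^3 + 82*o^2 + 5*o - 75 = (o - 5)*(o^4 - 2*o^3 - 16*o^2 + 2*o + 15) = (o - 5)^2*(o^3 + 3*o^2 - o - 3) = (o - 5)^2*(o + 3)*(o^2 - 1) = (o - 5)^2*(o - 1)*(o + 3)*(o + 1)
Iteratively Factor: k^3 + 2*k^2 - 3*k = (k - 1)*(k^2 + 3*k) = k*(k - 1)*(k + 3)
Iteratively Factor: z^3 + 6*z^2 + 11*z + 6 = (z + 3)*(z^2 + 3*z + 2) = (z + 1)*(z + 3)*(z + 2)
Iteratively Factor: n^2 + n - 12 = (n - 3)*(n + 4)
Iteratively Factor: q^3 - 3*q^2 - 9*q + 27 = (q + 3)*(q^2 - 6*q + 9) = (q - 3)*(q + 3)*(q - 3)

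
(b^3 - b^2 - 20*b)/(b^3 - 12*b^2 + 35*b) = (b + 4)/(b - 7)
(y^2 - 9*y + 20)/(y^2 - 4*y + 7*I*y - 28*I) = (y - 5)/(y + 7*I)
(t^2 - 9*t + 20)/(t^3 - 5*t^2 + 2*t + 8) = (t - 5)/(t^2 - t - 2)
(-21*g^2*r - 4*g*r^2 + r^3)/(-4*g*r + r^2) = (21*g^2 + 4*g*r - r^2)/(4*g - r)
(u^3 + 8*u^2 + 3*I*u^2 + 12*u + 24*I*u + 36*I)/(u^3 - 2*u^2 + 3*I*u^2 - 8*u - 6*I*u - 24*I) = (u + 6)/(u - 4)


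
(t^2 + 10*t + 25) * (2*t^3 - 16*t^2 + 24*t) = 2*t^5 + 4*t^4 - 86*t^3 - 160*t^2 + 600*t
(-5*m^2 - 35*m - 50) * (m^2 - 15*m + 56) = -5*m^4 + 40*m^3 + 195*m^2 - 1210*m - 2800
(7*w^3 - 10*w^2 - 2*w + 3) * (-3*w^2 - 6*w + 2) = -21*w^5 - 12*w^4 + 80*w^3 - 17*w^2 - 22*w + 6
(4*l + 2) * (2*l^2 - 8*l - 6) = 8*l^3 - 28*l^2 - 40*l - 12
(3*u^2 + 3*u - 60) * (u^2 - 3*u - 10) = 3*u^4 - 6*u^3 - 99*u^2 + 150*u + 600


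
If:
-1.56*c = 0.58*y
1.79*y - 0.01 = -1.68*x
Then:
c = -0.371794871794872*y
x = 0.00595238095238095 - 1.06547619047619*y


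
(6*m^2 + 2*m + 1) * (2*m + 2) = 12*m^3 + 16*m^2 + 6*m + 2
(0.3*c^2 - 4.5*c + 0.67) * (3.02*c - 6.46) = 0.906*c^3 - 15.528*c^2 + 31.0934*c - 4.3282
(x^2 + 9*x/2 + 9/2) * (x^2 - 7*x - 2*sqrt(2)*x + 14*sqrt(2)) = x^4 - 2*sqrt(2)*x^3 - 5*x^3/2 - 27*x^2 + 5*sqrt(2)*x^2 - 63*x/2 + 54*sqrt(2)*x + 63*sqrt(2)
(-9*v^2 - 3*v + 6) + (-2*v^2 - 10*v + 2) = -11*v^2 - 13*v + 8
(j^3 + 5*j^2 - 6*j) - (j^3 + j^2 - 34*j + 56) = 4*j^2 + 28*j - 56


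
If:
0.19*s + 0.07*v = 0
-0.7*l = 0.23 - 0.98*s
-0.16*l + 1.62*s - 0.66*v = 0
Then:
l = -0.35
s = -0.02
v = 0.04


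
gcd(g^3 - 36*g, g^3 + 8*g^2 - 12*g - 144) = g + 6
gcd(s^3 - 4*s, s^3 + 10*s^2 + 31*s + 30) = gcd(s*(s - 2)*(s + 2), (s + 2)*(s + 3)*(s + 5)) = s + 2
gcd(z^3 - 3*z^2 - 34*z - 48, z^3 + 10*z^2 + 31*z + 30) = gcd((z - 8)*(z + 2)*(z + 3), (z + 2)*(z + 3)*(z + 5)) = z^2 + 5*z + 6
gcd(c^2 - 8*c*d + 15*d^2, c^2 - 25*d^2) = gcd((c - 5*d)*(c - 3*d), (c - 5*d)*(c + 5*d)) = c - 5*d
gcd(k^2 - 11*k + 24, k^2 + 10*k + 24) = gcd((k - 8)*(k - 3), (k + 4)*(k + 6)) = 1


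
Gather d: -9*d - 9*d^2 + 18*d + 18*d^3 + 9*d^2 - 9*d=18*d^3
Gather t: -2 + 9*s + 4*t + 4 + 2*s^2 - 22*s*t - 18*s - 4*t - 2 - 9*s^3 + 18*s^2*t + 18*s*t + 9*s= -9*s^3 + 2*s^2 + t*(18*s^2 - 4*s)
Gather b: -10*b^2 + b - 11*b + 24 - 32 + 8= -10*b^2 - 10*b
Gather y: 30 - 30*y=30 - 30*y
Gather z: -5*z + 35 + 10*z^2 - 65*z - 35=10*z^2 - 70*z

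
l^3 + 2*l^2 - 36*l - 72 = (l - 6)*(l + 2)*(l + 6)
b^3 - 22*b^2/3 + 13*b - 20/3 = (b - 5)*(b - 4/3)*(b - 1)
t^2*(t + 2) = t^3 + 2*t^2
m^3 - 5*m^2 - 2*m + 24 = (m - 4)*(m - 3)*(m + 2)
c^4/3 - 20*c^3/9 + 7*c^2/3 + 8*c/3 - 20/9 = (c/3 + 1/3)*(c - 5)*(c - 2)*(c - 2/3)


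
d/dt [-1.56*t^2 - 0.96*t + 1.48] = -3.12*t - 0.96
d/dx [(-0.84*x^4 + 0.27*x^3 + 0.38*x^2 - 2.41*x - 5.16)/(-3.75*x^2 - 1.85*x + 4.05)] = (6.3*x^5 + 3.6495*x^4 - 14.607*x^3 - 6.46*x^2 - 35.622*x - 19.3065)/(14.0625*x^4 + 13.875*x^3 - 26.9525*x^2 - 14.985*x + 16.4025)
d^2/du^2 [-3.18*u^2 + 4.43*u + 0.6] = -6.36000000000000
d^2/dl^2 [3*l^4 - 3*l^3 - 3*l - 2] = 18*l*(2*l - 1)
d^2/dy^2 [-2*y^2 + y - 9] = -4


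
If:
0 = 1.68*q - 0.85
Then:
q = 0.51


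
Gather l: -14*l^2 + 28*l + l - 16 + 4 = -14*l^2 + 29*l - 12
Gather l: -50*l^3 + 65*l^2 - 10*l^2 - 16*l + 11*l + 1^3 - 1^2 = -50*l^3 + 55*l^2 - 5*l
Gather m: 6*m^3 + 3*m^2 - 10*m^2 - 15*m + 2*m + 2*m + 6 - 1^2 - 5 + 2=6*m^3 - 7*m^2 - 11*m + 2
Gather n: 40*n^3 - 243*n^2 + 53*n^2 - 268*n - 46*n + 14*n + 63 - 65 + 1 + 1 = 40*n^3 - 190*n^2 - 300*n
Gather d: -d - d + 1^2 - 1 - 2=-2*d - 2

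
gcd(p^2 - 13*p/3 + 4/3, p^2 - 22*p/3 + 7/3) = p - 1/3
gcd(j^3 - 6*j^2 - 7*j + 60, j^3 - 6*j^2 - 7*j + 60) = j^3 - 6*j^2 - 7*j + 60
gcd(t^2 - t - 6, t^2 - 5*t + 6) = t - 3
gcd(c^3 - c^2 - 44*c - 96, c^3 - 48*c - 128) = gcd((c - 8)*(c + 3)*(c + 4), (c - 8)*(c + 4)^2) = c^2 - 4*c - 32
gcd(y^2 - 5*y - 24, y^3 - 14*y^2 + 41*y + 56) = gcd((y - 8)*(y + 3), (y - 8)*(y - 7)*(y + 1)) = y - 8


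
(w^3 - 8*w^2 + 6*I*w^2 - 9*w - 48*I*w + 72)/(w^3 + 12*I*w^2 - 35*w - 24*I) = (w^2 + w*(-8 + 3*I) - 24*I)/(w^2 + 9*I*w - 8)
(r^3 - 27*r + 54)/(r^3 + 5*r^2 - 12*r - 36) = (r - 3)/(r + 2)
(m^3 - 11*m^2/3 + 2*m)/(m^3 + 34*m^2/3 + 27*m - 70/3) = m*(m - 3)/(m^2 + 12*m + 35)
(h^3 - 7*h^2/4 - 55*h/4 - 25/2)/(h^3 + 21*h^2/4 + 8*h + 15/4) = (h^2 - 3*h - 10)/(h^2 + 4*h + 3)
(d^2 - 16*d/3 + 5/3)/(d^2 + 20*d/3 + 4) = (3*d^2 - 16*d + 5)/(3*d^2 + 20*d + 12)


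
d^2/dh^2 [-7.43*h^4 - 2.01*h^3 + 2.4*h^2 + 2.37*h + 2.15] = -89.16*h^2 - 12.06*h + 4.8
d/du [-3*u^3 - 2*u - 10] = -9*u^2 - 2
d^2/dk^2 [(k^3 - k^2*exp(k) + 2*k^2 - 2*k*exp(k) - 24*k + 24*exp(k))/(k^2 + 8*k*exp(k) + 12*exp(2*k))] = (2*(2*(4*k*exp(k) + k + 12*exp(2*k) + 4*exp(k))*(k^2*exp(k) - 3*k^2 + 4*k*exp(k) - 4*k - 22*exp(k) + 24) - (4*k*exp(k) + 24*exp(2*k) + 8*exp(k) + 1)*(k^3 - k^2*exp(k) + 2*k^2 - 2*k*exp(k) - 24*k + 24*exp(k)))*(k^2 + 8*k*exp(k) + 12*exp(2*k)) + (k^2 + 8*k*exp(k) + 12*exp(2*k))^2*(-k^2*exp(k) - 6*k*exp(k) + 6*k + 18*exp(k) + 4) + 8*(4*k*exp(k) + k + 12*exp(2*k) + 4*exp(k))^2*(k^3 - k^2*exp(k) + 2*k^2 - 2*k*exp(k) - 24*k + 24*exp(k)))/(k^2 + 8*k*exp(k) + 12*exp(2*k))^3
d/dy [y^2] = 2*y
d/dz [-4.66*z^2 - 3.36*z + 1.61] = -9.32*z - 3.36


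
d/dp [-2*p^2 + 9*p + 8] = 9 - 4*p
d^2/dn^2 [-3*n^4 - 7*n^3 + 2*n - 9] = 6*n*(-6*n - 7)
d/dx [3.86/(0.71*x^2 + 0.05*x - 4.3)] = (-5.4812*x - 0.193)/(0.71*x^2 + 0.05*x - 4.3)^2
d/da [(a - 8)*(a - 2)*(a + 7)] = 3*a^2 - 6*a - 54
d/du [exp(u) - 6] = exp(u)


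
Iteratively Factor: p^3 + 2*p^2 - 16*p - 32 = (p - 4)*(p^2 + 6*p + 8) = (p - 4)*(p + 2)*(p + 4)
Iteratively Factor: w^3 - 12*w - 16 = (w + 2)*(w^2 - 2*w - 8) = (w + 2)^2*(w - 4)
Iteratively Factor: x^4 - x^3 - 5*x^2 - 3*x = (x + 1)*(x^3 - 2*x^2 - 3*x) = (x - 3)*(x + 1)*(x^2 + x) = (x - 3)*(x + 1)^2*(x)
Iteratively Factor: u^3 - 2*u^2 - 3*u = (u)*(u^2 - 2*u - 3) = u*(u - 3)*(u + 1)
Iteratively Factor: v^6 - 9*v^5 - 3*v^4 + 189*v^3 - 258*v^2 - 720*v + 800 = (v + 2)*(v^5 - 11*v^4 + 19*v^3 + 151*v^2 - 560*v + 400) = (v - 1)*(v + 2)*(v^4 - 10*v^3 + 9*v^2 + 160*v - 400) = (v - 5)*(v - 1)*(v + 2)*(v^3 - 5*v^2 - 16*v + 80) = (v - 5)^2*(v - 1)*(v + 2)*(v^2 - 16) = (v - 5)^2*(v - 1)*(v + 2)*(v + 4)*(v - 4)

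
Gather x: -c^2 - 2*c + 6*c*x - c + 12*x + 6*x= -c^2 - 3*c + x*(6*c + 18)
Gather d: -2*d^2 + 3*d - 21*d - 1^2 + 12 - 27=-2*d^2 - 18*d - 16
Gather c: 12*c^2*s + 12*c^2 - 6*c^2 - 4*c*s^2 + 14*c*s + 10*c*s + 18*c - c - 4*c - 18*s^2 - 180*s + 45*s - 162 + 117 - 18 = c^2*(12*s + 6) + c*(-4*s^2 + 24*s + 13) - 18*s^2 - 135*s - 63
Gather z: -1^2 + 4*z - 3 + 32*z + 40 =36*z + 36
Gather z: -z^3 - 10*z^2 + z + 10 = -z^3 - 10*z^2 + z + 10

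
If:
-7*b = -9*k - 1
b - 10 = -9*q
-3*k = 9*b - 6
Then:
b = 19/34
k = 11/34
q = 107/102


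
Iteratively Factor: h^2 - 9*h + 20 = (h - 4)*(h - 5)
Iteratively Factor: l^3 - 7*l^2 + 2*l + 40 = (l + 2)*(l^2 - 9*l + 20) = (l - 5)*(l + 2)*(l - 4)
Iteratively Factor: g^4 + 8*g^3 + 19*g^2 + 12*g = (g + 3)*(g^3 + 5*g^2 + 4*g) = g*(g + 3)*(g^2 + 5*g + 4) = g*(g + 1)*(g + 3)*(g + 4)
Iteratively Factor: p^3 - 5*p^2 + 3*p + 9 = (p - 3)*(p^2 - 2*p - 3) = (p - 3)*(p + 1)*(p - 3)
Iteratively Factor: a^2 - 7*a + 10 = (a - 2)*(a - 5)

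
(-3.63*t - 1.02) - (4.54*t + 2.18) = -8.17*t - 3.2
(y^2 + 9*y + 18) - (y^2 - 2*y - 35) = 11*y + 53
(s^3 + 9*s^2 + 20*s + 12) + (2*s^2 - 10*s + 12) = s^3 + 11*s^2 + 10*s + 24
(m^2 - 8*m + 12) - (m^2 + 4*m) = 12 - 12*m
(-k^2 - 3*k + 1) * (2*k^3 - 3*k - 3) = -2*k^5 - 6*k^4 + 5*k^3 + 12*k^2 + 6*k - 3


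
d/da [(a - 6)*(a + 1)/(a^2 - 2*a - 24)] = 3/(a^2 + 8*a + 16)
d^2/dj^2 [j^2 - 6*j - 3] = 2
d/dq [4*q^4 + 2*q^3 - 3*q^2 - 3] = 2*q*(8*q^2 + 3*q - 3)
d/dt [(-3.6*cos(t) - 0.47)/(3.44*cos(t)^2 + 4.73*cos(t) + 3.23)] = (-12.384*cos(t)^2 - 3.2336*cos(t) + 9.4049)*sin(t)/(11.8336*cos(t)^4 + 32.5424*cos(t)^3 + 44.5953*cos(t)^2 + 30.5558*cos(t) + 10.4329)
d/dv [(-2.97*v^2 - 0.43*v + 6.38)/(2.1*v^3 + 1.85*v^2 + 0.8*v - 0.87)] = (6.237*v^4 + 1.806*v^3 - 41.7745*v^2 - 18.4382*v - 4.7299)/(4.41*v^6 + 7.77*v^5 + 6.7825*v^4 - 0.694*v^3 - 2.579*v^2 - 1.392*v + 0.7569)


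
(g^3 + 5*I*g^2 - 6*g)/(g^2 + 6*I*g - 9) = g*(g + 2*I)/(g + 3*I)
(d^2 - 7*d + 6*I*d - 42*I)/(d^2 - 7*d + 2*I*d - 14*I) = (d + 6*I)/(d + 2*I)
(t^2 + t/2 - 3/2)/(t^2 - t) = (t + 3/2)/t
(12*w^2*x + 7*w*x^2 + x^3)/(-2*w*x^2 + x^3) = (12*w^2 + 7*w*x + x^2)/(x*(-2*w + x))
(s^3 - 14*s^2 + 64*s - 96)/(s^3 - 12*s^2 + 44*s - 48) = (s - 4)/(s - 2)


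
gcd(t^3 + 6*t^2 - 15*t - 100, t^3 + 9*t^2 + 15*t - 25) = t^2 + 10*t + 25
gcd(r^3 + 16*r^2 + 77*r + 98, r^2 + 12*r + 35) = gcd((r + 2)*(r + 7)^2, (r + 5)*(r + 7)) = r + 7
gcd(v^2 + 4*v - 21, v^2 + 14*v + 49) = v + 7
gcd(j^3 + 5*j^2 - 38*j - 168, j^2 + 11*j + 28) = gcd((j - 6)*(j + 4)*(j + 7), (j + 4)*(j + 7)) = j^2 + 11*j + 28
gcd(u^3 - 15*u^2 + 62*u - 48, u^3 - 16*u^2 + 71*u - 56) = u^2 - 9*u + 8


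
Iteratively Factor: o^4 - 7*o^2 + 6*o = (o - 1)*(o^3 + o^2 - 6*o) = (o - 1)*(o + 3)*(o^2 - 2*o) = (o - 2)*(o - 1)*(o + 3)*(o)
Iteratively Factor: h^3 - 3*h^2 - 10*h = (h + 2)*(h^2 - 5*h) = h*(h + 2)*(h - 5)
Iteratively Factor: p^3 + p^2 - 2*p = (p)*(p^2 + p - 2) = p*(p - 1)*(p + 2)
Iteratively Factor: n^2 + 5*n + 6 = (n + 2)*(n + 3)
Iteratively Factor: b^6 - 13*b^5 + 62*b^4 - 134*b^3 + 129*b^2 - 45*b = (b - 5)*(b^5 - 8*b^4 + 22*b^3 - 24*b^2 + 9*b) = (b - 5)*(b - 3)*(b^4 - 5*b^3 + 7*b^2 - 3*b) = (b - 5)*(b - 3)*(b - 1)*(b^3 - 4*b^2 + 3*b) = (b - 5)*(b - 3)^2*(b - 1)*(b^2 - b) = b*(b - 5)*(b - 3)^2*(b - 1)*(b - 1)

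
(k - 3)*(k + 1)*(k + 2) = k^3 - 7*k - 6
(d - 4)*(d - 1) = d^2 - 5*d + 4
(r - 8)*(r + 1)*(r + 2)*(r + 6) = r^4 + r^3 - 52*r^2 - 148*r - 96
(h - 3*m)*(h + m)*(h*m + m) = h^3*m - 2*h^2*m^2 + h^2*m - 3*h*m^3 - 2*h*m^2 - 3*m^3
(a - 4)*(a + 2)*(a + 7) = a^3 + 5*a^2 - 22*a - 56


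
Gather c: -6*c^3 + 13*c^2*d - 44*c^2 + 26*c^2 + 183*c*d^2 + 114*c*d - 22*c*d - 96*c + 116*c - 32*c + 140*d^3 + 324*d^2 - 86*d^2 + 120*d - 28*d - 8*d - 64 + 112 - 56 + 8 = -6*c^3 + c^2*(13*d - 18) + c*(183*d^2 + 92*d - 12) + 140*d^3 + 238*d^2 + 84*d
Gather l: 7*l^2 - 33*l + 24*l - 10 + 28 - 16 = 7*l^2 - 9*l + 2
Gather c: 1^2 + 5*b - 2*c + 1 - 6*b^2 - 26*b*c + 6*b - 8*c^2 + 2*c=-6*b^2 - 26*b*c + 11*b - 8*c^2 + 2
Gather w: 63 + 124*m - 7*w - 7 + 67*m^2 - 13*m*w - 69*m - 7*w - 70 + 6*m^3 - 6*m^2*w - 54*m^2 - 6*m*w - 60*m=6*m^3 + 13*m^2 - 5*m + w*(-6*m^2 - 19*m - 14) - 14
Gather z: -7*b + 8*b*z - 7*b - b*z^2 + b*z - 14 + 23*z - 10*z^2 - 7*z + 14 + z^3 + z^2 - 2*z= -14*b + z^3 + z^2*(-b - 9) + z*(9*b + 14)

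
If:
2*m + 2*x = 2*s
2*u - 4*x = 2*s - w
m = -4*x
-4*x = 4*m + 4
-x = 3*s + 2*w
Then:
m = -4/3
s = -1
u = -1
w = 4/3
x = 1/3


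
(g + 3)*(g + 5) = g^2 + 8*g + 15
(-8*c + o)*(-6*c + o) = 48*c^2 - 14*c*o + o^2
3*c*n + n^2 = n*(3*c + n)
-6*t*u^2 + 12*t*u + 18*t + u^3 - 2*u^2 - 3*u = (-6*t + u)*(u - 3)*(u + 1)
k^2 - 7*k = k*(k - 7)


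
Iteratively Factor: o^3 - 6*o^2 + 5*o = (o - 5)*(o^2 - o) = o*(o - 5)*(o - 1)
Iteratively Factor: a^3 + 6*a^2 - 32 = (a + 4)*(a^2 + 2*a - 8) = (a - 2)*(a + 4)*(a + 4)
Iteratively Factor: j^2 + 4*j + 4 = (j + 2)*(j + 2)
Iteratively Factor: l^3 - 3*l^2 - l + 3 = (l - 1)*(l^2 - 2*l - 3) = (l - 3)*(l - 1)*(l + 1)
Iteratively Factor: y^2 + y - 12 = (y + 4)*(y - 3)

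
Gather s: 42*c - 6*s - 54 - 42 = 42*c - 6*s - 96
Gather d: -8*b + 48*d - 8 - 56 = -8*b + 48*d - 64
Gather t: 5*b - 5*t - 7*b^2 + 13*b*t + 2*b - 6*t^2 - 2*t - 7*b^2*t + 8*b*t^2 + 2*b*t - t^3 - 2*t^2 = -7*b^2 + 7*b - t^3 + t^2*(8*b - 8) + t*(-7*b^2 + 15*b - 7)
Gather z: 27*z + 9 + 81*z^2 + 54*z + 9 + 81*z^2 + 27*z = 162*z^2 + 108*z + 18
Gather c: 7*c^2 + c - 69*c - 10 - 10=7*c^2 - 68*c - 20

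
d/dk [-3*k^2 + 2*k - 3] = 2 - 6*k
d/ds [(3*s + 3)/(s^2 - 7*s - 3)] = 3*(-s^2 - 2*s + 4)/(s^4 - 14*s^3 + 43*s^2 + 42*s + 9)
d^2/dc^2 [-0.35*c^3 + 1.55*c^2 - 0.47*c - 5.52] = 3.1 - 2.1*c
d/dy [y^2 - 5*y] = 2*y - 5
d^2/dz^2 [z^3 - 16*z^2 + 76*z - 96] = 6*z - 32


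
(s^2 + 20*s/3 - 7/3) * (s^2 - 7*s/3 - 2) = s^4 + 13*s^3/3 - 179*s^2/9 - 71*s/9 + 14/3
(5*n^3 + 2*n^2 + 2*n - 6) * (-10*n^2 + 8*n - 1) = -50*n^5 + 20*n^4 - 9*n^3 + 74*n^2 - 50*n + 6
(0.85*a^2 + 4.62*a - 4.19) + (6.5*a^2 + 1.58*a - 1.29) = 7.35*a^2 + 6.2*a - 5.48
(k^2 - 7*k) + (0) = k^2 - 7*k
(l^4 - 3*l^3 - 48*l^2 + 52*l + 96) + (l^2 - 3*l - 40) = l^4 - 3*l^3 - 47*l^2 + 49*l + 56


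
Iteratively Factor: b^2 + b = (b)*(b + 1)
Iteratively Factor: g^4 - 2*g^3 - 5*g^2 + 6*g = (g - 3)*(g^3 + g^2 - 2*g) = (g - 3)*(g + 2)*(g^2 - g) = g*(g - 3)*(g + 2)*(g - 1)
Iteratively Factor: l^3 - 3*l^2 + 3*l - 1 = (l - 1)*(l^2 - 2*l + 1) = (l - 1)^2*(l - 1)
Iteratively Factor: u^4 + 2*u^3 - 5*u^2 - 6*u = (u - 2)*(u^3 + 4*u^2 + 3*u) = (u - 2)*(u + 3)*(u^2 + u) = (u - 2)*(u + 1)*(u + 3)*(u)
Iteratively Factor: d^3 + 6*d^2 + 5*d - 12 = (d - 1)*(d^2 + 7*d + 12) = (d - 1)*(d + 4)*(d + 3)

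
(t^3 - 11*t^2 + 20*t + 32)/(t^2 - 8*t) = t - 3 - 4/t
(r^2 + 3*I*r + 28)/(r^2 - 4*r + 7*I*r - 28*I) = (r - 4*I)/(r - 4)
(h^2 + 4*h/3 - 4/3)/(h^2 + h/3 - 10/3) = (3*h - 2)/(3*h - 5)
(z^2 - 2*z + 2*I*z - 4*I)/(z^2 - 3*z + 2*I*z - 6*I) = (z - 2)/(z - 3)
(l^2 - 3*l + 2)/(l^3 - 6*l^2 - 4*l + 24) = (l - 1)/(l^2 - 4*l - 12)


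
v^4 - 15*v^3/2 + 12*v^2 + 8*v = v*(v - 4)^2*(v + 1/2)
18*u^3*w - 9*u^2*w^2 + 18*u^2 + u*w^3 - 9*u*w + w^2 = (-6*u + w)*(-3*u + w)*(u*w + 1)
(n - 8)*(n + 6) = n^2 - 2*n - 48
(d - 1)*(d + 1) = d^2 - 1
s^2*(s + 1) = s^3 + s^2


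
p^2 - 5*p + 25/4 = (p - 5/2)^2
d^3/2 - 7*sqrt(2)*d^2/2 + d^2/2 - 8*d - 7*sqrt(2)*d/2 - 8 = (d/2 + 1/2)*(d - 8*sqrt(2))*(d + sqrt(2))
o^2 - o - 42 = (o - 7)*(o + 6)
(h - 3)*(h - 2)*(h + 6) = h^3 + h^2 - 24*h + 36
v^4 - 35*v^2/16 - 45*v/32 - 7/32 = (v - 7/4)*(v + 1/4)*(v + 1/2)*(v + 1)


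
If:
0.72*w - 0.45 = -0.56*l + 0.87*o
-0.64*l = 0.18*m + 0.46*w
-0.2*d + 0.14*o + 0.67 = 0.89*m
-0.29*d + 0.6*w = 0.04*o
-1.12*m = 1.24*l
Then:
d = 0.91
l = -0.43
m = 0.48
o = -0.45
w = 0.41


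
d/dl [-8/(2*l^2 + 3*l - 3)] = 8*(4*l + 3)/(2*l^2 + 3*l - 3)^2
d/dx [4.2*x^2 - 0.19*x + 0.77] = 8.4*x - 0.19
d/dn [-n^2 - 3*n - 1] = -2*n - 3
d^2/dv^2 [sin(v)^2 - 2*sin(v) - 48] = 2*sin(v) + 2*cos(2*v)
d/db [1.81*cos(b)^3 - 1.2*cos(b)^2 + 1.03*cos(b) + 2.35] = (-5.43*cos(b)^2 + 2.4*cos(b) - 1.03)*sin(b)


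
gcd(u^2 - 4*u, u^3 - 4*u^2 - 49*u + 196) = u - 4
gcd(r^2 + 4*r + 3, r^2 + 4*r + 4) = 1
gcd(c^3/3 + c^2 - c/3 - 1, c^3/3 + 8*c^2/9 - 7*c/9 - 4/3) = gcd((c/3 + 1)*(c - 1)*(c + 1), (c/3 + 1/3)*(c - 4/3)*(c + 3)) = c^2 + 4*c + 3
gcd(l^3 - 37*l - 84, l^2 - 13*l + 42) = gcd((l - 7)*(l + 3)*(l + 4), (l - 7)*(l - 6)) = l - 7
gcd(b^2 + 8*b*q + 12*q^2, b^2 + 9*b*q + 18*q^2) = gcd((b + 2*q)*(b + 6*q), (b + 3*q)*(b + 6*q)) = b + 6*q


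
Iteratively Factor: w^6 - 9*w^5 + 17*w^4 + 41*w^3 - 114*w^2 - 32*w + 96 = (w + 2)*(w^5 - 11*w^4 + 39*w^3 - 37*w^2 - 40*w + 48) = (w - 4)*(w + 2)*(w^4 - 7*w^3 + 11*w^2 + 7*w - 12) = (w - 4)*(w - 3)*(w + 2)*(w^3 - 4*w^2 - w + 4) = (w - 4)*(w - 3)*(w - 1)*(w + 2)*(w^2 - 3*w - 4) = (w - 4)^2*(w - 3)*(w - 1)*(w + 2)*(w + 1)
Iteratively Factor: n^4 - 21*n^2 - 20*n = (n + 4)*(n^3 - 4*n^2 - 5*n) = (n - 5)*(n + 4)*(n^2 + n) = n*(n - 5)*(n + 4)*(n + 1)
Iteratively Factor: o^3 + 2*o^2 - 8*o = (o)*(o^2 + 2*o - 8) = o*(o - 2)*(o + 4)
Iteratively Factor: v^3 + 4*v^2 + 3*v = (v)*(v^2 + 4*v + 3) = v*(v + 1)*(v + 3)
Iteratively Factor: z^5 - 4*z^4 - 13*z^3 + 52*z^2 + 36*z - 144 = (z - 2)*(z^4 - 2*z^3 - 17*z^2 + 18*z + 72) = (z - 3)*(z - 2)*(z^3 + z^2 - 14*z - 24) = (z - 3)*(z - 2)*(z + 2)*(z^2 - z - 12) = (z - 4)*(z - 3)*(z - 2)*(z + 2)*(z + 3)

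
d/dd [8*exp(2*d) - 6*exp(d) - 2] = (16*exp(d) - 6)*exp(d)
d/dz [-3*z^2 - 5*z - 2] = -6*z - 5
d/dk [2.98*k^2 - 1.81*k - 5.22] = 5.96*k - 1.81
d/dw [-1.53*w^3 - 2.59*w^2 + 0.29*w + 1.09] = -4.59*w^2 - 5.18*w + 0.29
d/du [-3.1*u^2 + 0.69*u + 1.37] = 0.69 - 6.2*u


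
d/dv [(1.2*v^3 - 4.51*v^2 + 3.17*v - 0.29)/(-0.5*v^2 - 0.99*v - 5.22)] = (-0.6*v^4 - 2.376*v^3 - 12.7421*v^2 + 46.7944*v - 16.8345)/(0.25*v^4 + 0.99*v^3 + 6.2001*v^2 + 10.3356*v + 27.2484)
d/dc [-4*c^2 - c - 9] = -8*c - 1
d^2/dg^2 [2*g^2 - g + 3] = 4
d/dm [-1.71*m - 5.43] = -1.71000000000000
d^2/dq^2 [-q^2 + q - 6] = -2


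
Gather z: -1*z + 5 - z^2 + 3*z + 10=-z^2 + 2*z + 15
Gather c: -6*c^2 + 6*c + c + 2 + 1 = -6*c^2 + 7*c + 3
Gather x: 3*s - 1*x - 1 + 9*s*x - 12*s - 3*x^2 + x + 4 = 9*s*x - 9*s - 3*x^2 + 3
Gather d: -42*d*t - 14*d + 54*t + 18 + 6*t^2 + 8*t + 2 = d*(-42*t - 14) + 6*t^2 + 62*t + 20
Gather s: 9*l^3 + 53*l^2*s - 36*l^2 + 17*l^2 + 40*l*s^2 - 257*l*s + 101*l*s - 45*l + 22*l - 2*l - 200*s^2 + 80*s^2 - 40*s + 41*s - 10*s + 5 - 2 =9*l^3 - 19*l^2 - 25*l + s^2*(40*l - 120) + s*(53*l^2 - 156*l - 9) + 3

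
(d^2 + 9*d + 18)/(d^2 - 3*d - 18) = (d + 6)/(d - 6)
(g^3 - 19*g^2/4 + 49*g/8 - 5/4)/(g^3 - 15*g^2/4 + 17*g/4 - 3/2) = (8*g^2 - 22*g + 5)/(2*(4*g^2 - 7*g + 3))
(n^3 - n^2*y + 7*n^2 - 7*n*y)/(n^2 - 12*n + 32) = n*(n^2 - n*y + 7*n - 7*y)/(n^2 - 12*n + 32)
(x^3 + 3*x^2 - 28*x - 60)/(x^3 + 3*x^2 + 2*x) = (x^2 + x - 30)/(x*(x + 1))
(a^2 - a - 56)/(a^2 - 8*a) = (a + 7)/a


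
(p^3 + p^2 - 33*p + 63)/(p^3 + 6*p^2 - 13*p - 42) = (p - 3)/(p + 2)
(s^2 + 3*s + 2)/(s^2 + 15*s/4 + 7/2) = 4*(s + 1)/(4*s + 7)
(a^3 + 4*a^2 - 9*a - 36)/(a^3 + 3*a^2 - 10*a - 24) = (a + 3)/(a + 2)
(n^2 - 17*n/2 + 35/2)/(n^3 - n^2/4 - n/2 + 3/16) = 8*(2*n^2 - 17*n + 35)/(16*n^3 - 4*n^2 - 8*n + 3)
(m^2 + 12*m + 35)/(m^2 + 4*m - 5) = (m + 7)/(m - 1)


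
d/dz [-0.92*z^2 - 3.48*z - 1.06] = -1.84*z - 3.48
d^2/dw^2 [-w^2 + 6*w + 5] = -2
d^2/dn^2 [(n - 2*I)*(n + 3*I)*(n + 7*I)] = 6*n + 16*I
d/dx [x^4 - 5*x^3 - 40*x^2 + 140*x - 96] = 4*x^3 - 15*x^2 - 80*x + 140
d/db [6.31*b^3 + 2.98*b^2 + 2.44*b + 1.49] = 18.93*b^2 + 5.96*b + 2.44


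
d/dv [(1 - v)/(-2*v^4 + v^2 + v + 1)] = (2*v^4 - v^2 - v + (v - 1)*(-8*v^3 + 2*v + 1) - 1)/(-2*v^4 + v^2 + v + 1)^2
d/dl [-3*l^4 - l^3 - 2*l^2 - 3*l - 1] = -12*l^3 - 3*l^2 - 4*l - 3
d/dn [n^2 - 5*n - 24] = 2*n - 5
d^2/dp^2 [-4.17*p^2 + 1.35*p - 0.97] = -8.34000000000000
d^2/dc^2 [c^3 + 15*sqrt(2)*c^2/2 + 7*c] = 6*c + 15*sqrt(2)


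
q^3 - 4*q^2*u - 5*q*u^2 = q*(q - 5*u)*(q + u)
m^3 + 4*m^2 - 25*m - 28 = (m - 4)*(m + 1)*(m + 7)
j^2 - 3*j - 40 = (j - 8)*(j + 5)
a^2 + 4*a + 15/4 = (a + 3/2)*(a + 5/2)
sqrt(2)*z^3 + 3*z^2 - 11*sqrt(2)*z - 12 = (z - 2*sqrt(2))*(z + 3*sqrt(2))*(sqrt(2)*z + 1)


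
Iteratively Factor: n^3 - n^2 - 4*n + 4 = (n + 2)*(n^2 - 3*n + 2) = (n - 1)*(n + 2)*(n - 2)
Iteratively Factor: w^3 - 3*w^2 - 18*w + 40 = (w - 2)*(w^2 - w - 20) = (w - 2)*(w + 4)*(w - 5)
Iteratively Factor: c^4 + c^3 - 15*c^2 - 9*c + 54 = (c - 3)*(c^3 + 4*c^2 - 3*c - 18) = (c - 3)*(c + 3)*(c^2 + c - 6) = (c - 3)*(c - 2)*(c + 3)*(c + 3)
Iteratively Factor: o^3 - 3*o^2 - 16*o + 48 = (o - 3)*(o^2 - 16) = (o - 4)*(o - 3)*(o + 4)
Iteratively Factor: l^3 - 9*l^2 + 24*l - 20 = (l - 2)*(l^2 - 7*l + 10) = (l - 5)*(l - 2)*(l - 2)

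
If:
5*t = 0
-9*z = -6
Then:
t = 0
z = 2/3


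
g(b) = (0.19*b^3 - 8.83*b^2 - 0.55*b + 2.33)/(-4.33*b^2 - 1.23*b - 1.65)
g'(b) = (8.66*b + 1.23)*(0.19*b^3 - 8.83*b^2 - 0.55*b + 2.33)/(-4.33*b^2 - 1.23*b - 1.65)^2 + (0.57*b^2 - 17.66*b - 0.55)/(-4.33*b^2 - 1.23*b - 1.65) = (-0.8227*b^4 - 0.467399999999998*b^3 + 7.5389*b^2 + 49.3168*b + 3.7734)/(18.7489*b^4 + 10.6518*b^3 + 15.8019*b^2 + 4.059*b + 2.7225)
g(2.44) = 1.60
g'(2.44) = 0.14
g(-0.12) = -1.45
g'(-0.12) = -0.83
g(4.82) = 1.70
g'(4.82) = -0.01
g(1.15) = 1.10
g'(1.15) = 0.88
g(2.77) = 1.64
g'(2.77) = 0.10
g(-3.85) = 2.25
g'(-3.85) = -0.06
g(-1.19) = 1.56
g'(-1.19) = -1.13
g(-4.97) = 2.31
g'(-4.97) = -0.05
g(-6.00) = 2.35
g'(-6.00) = -0.04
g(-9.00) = 2.48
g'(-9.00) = -0.04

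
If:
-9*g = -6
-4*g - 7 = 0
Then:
No Solution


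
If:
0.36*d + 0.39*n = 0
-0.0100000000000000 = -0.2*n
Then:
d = -0.05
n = 0.05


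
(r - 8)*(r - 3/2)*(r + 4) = r^3 - 11*r^2/2 - 26*r + 48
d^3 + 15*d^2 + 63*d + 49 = (d + 1)*(d + 7)^2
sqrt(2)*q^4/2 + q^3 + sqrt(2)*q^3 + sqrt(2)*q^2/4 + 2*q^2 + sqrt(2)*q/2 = q*(q + sqrt(2)/2)^2*(sqrt(2)*q/2 + sqrt(2))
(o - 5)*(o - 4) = o^2 - 9*o + 20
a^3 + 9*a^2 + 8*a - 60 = (a - 2)*(a + 5)*(a + 6)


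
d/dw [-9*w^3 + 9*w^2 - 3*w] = -27*w^2 + 18*w - 3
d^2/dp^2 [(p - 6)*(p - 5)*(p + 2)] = 6*p - 18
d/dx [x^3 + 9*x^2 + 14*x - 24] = 3*x^2 + 18*x + 14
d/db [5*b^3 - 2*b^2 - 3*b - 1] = 15*b^2 - 4*b - 3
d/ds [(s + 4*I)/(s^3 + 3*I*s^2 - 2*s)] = (s*(s^2 + 3*I*s - 2) - (s + 4*I)*(3*s^2 + 6*I*s - 2))/(s^2*(s^2 + 3*I*s - 2)^2)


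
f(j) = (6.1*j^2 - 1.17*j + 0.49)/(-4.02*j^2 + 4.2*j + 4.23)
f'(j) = (8.04*j - 4.2)*(6.1*j^2 - 1.17*j + 0.49)/(-4.02*j^2 + 4.2*j + 4.23)^2 + (12.2*j - 1.17)/(-4.02*j^2 + 4.2*j + 4.23)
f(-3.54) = -1.33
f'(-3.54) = 0.02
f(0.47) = 0.24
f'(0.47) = 0.84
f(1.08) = 1.56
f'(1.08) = 4.66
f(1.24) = 2.58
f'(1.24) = 8.86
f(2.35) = -3.88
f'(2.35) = 3.64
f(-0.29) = 0.50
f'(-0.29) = -2.99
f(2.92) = -2.76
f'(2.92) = 1.05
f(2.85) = -2.84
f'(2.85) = 1.19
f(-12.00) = -1.43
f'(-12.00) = 0.01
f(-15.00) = -1.44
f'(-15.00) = 0.00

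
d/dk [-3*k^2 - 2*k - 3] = -6*k - 2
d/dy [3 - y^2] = -2*y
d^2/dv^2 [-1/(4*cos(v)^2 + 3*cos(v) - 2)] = (64*sin(v)^4 - 73*sin(v)^2 - 39*cos(v) + 9*cos(3*v) - 25)/(-4*sin(v)^2 + 3*cos(v) + 2)^3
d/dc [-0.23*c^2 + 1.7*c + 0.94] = 1.7 - 0.46*c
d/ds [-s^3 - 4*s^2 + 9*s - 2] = -3*s^2 - 8*s + 9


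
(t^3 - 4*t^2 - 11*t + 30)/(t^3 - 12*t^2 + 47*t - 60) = (t^2 + t - 6)/(t^2 - 7*t + 12)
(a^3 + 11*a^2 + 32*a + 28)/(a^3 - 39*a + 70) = (a^2 + 4*a + 4)/(a^2 - 7*a + 10)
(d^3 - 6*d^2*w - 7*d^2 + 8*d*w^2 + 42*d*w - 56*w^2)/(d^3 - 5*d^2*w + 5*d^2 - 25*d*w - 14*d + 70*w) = (d^3 - 6*d^2*w - 7*d^2 + 8*d*w^2 + 42*d*w - 56*w^2)/(d^3 - 5*d^2*w + 5*d^2 - 25*d*w - 14*d + 70*w)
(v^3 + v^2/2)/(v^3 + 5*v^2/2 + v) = v/(v + 2)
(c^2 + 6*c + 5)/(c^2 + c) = (c + 5)/c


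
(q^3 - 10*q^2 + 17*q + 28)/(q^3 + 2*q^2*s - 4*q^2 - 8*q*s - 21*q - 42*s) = (q^2 - 3*q - 4)/(q^2 + 2*q*s + 3*q + 6*s)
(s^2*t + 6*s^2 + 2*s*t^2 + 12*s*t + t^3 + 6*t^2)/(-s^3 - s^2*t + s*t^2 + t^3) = (-t - 6)/(s - t)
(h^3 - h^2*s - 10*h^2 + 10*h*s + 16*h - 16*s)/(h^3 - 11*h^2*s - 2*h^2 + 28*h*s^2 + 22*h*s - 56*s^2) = (h^2 - h*s - 8*h + 8*s)/(h^2 - 11*h*s + 28*s^2)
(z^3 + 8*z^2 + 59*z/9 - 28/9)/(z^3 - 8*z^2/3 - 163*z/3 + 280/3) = (9*z^2 + 9*z - 4)/(3*(3*z^2 - 29*z + 40))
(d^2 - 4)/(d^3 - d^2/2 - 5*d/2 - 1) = 2*(d + 2)/(2*d^2 + 3*d + 1)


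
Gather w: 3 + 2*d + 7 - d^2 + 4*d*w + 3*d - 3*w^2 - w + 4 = -d^2 + 5*d - 3*w^2 + w*(4*d - 1) + 14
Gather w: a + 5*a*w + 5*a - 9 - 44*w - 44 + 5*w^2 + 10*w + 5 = 6*a + 5*w^2 + w*(5*a - 34) - 48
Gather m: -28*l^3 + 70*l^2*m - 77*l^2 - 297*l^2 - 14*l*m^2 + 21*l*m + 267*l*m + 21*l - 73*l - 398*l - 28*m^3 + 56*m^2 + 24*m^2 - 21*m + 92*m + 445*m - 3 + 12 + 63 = -28*l^3 - 374*l^2 - 450*l - 28*m^3 + m^2*(80 - 14*l) + m*(70*l^2 + 288*l + 516) + 72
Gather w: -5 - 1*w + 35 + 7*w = 6*w + 30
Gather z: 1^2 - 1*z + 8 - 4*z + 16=25 - 5*z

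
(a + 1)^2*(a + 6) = a^3 + 8*a^2 + 13*a + 6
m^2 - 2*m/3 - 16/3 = (m - 8/3)*(m + 2)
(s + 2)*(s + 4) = s^2 + 6*s + 8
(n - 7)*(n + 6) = n^2 - n - 42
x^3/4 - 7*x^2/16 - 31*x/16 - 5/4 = (x/4 + 1/4)*(x - 4)*(x + 5/4)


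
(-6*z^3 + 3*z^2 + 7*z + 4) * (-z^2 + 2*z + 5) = 6*z^5 - 15*z^4 - 31*z^3 + 25*z^2 + 43*z + 20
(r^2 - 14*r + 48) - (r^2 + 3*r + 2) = 46 - 17*r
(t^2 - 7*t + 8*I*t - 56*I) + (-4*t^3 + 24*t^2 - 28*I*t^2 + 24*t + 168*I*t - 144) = -4*t^3 + 25*t^2 - 28*I*t^2 + 17*t + 176*I*t - 144 - 56*I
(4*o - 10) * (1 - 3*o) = -12*o^2 + 34*o - 10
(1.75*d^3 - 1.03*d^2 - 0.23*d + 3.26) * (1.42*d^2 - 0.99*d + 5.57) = 2.485*d^5 - 3.1951*d^4 + 10.4406*d^3 - 0.880200000000002*d^2 - 4.5085*d + 18.1582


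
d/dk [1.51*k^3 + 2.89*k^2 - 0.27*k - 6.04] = 4.53*k^2 + 5.78*k - 0.27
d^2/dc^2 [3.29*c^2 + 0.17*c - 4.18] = 6.58000000000000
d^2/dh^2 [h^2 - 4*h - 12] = 2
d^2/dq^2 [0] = 0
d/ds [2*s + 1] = 2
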